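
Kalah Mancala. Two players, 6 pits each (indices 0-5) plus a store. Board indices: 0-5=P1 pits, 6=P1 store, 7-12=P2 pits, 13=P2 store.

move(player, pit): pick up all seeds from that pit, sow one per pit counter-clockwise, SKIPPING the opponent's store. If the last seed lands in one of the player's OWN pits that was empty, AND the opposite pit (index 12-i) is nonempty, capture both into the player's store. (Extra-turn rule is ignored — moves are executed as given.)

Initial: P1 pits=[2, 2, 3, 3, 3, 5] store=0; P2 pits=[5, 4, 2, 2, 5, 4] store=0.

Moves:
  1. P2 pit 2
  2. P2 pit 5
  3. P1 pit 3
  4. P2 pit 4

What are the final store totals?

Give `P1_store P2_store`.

Move 1: P2 pit2 -> P1=[2,2,3,3,3,5](0) P2=[5,4,0,3,6,4](0)
Move 2: P2 pit5 -> P1=[3,3,4,3,3,5](0) P2=[5,4,0,3,6,0](1)
Move 3: P1 pit3 -> P1=[3,3,4,0,4,6](1) P2=[5,4,0,3,6,0](1)
Move 4: P2 pit4 -> P1=[4,4,5,1,4,6](1) P2=[5,4,0,3,0,1](2)

Answer: 1 2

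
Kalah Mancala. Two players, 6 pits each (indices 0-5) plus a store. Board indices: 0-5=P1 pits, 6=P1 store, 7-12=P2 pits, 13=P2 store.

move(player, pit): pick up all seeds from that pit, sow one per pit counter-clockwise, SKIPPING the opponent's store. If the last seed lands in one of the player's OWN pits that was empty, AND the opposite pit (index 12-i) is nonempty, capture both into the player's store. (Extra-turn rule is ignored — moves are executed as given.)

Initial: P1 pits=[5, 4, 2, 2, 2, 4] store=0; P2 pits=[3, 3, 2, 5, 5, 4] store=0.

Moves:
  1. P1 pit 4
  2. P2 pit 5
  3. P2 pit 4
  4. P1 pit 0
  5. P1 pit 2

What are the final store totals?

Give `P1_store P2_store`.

Answer: 3 2

Derivation:
Move 1: P1 pit4 -> P1=[5,4,2,2,0,5](1) P2=[3,3,2,5,5,4](0)
Move 2: P2 pit5 -> P1=[6,5,3,2,0,5](1) P2=[3,3,2,5,5,0](1)
Move 3: P2 pit4 -> P1=[7,6,4,2,0,5](1) P2=[3,3,2,5,0,1](2)
Move 4: P1 pit0 -> P1=[0,7,5,3,1,6](2) P2=[4,3,2,5,0,1](2)
Move 5: P1 pit2 -> P1=[0,7,0,4,2,7](3) P2=[5,3,2,5,0,1](2)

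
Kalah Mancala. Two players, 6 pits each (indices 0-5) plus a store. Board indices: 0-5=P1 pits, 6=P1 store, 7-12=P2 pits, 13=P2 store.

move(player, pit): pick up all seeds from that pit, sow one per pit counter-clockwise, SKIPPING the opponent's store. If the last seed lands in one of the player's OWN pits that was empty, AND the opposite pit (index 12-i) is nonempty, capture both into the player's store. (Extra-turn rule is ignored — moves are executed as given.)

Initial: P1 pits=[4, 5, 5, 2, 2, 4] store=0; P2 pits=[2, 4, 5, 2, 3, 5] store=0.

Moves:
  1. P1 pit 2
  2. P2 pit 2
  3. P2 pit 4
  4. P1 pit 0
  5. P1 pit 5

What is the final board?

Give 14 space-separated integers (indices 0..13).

Move 1: P1 pit2 -> P1=[4,5,0,3,3,5](1) P2=[3,4,5,2,3,5](0)
Move 2: P2 pit2 -> P1=[5,5,0,3,3,5](1) P2=[3,4,0,3,4,6](1)
Move 3: P2 pit4 -> P1=[6,6,0,3,3,5](1) P2=[3,4,0,3,0,7](2)
Move 4: P1 pit0 -> P1=[0,7,1,4,4,6](2) P2=[3,4,0,3,0,7](2)
Move 5: P1 pit5 -> P1=[0,7,1,4,4,0](3) P2=[4,5,1,4,1,7](2)

Answer: 0 7 1 4 4 0 3 4 5 1 4 1 7 2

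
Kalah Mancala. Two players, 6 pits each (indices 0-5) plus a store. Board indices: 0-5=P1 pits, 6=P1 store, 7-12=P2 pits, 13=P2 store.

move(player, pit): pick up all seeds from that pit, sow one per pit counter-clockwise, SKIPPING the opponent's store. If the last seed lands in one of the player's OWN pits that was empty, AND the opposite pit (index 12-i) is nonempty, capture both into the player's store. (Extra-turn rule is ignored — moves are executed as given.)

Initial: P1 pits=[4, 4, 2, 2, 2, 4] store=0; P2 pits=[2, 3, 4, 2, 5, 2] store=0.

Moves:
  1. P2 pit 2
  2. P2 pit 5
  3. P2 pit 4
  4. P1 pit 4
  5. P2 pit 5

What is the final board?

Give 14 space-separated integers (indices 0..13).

Answer: 6 6 3 3 0 5 1 2 3 0 3 0 0 4

Derivation:
Move 1: P2 pit2 -> P1=[4,4,2,2,2,4](0) P2=[2,3,0,3,6,3](1)
Move 2: P2 pit5 -> P1=[5,5,2,2,2,4](0) P2=[2,3,0,3,6,0](2)
Move 3: P2 pit4 -> P1=[6,6,3,3,2,4](0) P2=[2,3,0,3,0,1](3)
Move 4: P1 pit4 -> P1=[6,6,3,3,0,5](1) P2=[2,3,0,3,0,1](3)
Move 5: P2 pit5 -> P1=[6,6,3,3,0,5](1) P2=[2,3,0,3,0,0](4)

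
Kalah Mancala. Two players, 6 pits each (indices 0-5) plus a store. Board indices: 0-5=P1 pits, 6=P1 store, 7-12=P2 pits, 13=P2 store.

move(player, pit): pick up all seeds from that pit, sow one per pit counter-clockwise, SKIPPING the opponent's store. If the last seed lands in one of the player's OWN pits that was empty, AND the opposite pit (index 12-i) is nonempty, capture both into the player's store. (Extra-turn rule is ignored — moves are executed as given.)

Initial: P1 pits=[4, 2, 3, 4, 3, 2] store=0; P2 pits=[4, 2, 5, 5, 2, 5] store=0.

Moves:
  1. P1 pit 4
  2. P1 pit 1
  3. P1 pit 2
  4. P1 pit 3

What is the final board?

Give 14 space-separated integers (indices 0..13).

Answer: 4 0 0 0 2 5 3 6 3 6 5 2 5 0

Derivation:
Move 1: P1 pit4 -> P1=[4,2,3,4,0,3](1) P2=[5,2,5,5,2,5](0)
Move 2: P1 pit1 -> P1=[4,0,4,5,0,3](1) P2=[5,2,5,5,2,5](0)
Move 3: P1 pit2 -> P1=[4,0,0,6,1,4](2) P2=[5,2,5,5,2,5](0)
Move 4: P1 pit3 -> P1=[4,0,0,0,2,5](3) P2=[6,3,6,5,2,5](0)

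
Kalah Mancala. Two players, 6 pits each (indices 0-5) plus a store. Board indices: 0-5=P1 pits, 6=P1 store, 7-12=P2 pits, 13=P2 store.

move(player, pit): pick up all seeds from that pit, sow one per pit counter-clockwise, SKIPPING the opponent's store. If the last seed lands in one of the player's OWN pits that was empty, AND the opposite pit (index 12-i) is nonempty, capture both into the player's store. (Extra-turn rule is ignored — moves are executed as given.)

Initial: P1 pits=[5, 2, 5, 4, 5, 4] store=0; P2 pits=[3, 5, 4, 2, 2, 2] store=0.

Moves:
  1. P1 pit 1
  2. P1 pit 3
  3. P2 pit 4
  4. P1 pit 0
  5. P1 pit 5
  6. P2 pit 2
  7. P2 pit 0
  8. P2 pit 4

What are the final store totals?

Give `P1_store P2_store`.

Move 1: P1 pit1 -> P1=[5,0,6,5,5,4](0) P2=[3,5,4,2,2,2](0)
Move 2: P1 pit3 -> P1=[5,0,6,0,6,5](1) P2=[4,6,4,2,2,2](0)
Move 3: P2 pit4 -> P1=[5,0,6,0,6,5](1) P2=[4,6,4,2,0,3](1)
Move 4: P1 pit0 -> P1=[0,1,7,1,7,6](1) P2=[4,6,4,2,0,3](1)
Move 5: P1 pit5 -> P1=[0,1,7,1,7,0](2) P2=[5,7,5,3,1,3](1)
Move 6: P2 pit2 -> P1=[1,1,7,1,7,0](2) P2=[5,7,0,4,2,4](2)
Move 7: P2 pit0 -> P1=[1,1,7,1,7,0](2) P2=[0,8,1,5,3,5](2)
Move 8: P2 pit4 -> P1=[2,1,7,1,7,0](2) P2=[0,8,1,5,0,6](3)

Answer: 2 3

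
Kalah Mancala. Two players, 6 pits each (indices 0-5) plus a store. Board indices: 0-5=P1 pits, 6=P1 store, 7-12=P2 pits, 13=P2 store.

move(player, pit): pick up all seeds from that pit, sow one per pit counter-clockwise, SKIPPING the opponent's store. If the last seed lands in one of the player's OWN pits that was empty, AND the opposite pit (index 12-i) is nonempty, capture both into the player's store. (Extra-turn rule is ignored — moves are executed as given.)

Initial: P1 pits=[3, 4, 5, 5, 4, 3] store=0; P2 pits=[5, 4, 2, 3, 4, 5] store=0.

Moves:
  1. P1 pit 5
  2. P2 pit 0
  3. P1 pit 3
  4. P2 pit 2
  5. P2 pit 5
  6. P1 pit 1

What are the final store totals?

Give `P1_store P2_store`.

Move 1: P1 pit5 -> P1=[3,4,5,5,4,0](1) P2=[6,5,2,3,4,5](0)
Move 2: P2 pit0 -> P1=[3,4,5,5,4,0](1) P2=[0,6,3,4,5,6](1)
Move 3: P1 pit3 -> P1=[3,4,5,0,5,1](2) P2=[1,7,3,4,5,6](1)
Move 4: P2 pit2 -> P1=[3,4,5,0,5,1](2) P2=[1,7,0,5,6,7](1)
Move 5: P2 pit5 -> P1=[4,5,6,1,6,2](2) P2=[1,7,0,5,6,0](2)
Move 6: P1 pit1 -> P1=[4,0,7,2,7,3](3) P2=[1,7,0,5,6,0](2)

Answer: 3 2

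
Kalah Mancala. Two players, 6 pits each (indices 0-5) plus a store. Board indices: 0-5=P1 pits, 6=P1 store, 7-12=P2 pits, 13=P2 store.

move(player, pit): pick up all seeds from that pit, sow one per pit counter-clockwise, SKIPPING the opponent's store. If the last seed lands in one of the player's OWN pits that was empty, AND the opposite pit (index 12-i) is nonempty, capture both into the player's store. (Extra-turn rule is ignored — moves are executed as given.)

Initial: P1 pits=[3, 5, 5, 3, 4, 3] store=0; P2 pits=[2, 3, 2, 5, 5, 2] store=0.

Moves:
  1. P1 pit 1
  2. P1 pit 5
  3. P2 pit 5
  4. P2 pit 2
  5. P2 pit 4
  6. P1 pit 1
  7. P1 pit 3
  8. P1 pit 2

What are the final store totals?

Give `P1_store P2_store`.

Answer: 4 7

Derivation:
Move 1: P1 pit1 -> P1=[3,0,6,4,5,4](1) P2=[2,3,2,5,5,2](0)
Move 2: P1 pit5 -> P1=[3,0,6,4,5,0](2) P2=[3,4,3,5,5,2](0)
Move 3: P2 pit5 -> P1=[4,0,6,4,5,0](2) P2=[3,4,3,5,5,0](1)
Move 4: P2 pit2 -> P1=[0,0,6,4,5,0](2) P2=[3,4,0,6,6,0](6)
Move 5: P2 pit4 -> P1=[1,1,7,5,5,0](2) P2=[3,4,0,6,0,1](7)
Move 6: P1 pit1 -> P1=[1,0,8,5,5,0](2) P2=[3,4,0,6,0,1](7)
Move 7: P1 pit3 -> P1=[1,0,8,0,6,1](3) P2=[4,5,0,6,0,1](7)
Move 8: P1 pit2 -> P1=[1,0,0,1,7,2](4) P2=[5,6,1,7,0,1](7)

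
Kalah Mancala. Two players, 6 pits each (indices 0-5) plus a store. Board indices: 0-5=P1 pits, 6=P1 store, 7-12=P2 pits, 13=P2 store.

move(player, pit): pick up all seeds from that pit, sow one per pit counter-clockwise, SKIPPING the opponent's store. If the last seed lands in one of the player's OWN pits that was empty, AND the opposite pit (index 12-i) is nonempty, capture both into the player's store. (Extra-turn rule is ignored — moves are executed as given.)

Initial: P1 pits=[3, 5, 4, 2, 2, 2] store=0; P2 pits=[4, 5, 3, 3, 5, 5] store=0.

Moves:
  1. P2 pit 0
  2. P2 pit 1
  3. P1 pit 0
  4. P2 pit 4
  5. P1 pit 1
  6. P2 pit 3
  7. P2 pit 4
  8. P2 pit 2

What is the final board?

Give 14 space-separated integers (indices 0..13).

Answer: 3 1 7 5 5 3 1 1 1 0 1 1 10 4

Derivation:
Move 1: P2 pit0 -> P1=[3,5,4,2,2,2](0) P2=[0,6,4,4,6,5](0)
Move 2: P2 pit1 -> P1=[4,5,4,2,2,2](0) P2=[0,0,5,5,7,6](1)
Move 3: P1 pit0 -> P1=[0,6,5,3,3,2](0) P2=[0,0,5,5,7,6](1)
Move 4: P2 pit4 -> P1=[1,7,6,4,4,2](0) P2=[0,0,5,5,0,7](2)
Move 5: P1 pit1 -> P1=[1,0,7,5,5,3](1) P2=[1,1,5,5,0,7](2)
Move 6: P2 pit3 -> P1=[2,1,7,5,5,3](1) P2=[1,1,5,0,1,8](3)
Move 7: P2 pit4 -> P1=[2,1,7,5,5,3](1) P2=[1,1,5,0,0,9](3)
Move 8: P2 pit2 -> P1=[3,1,7,5,5,3](1) P2=[1,1,0,1,1,10](4)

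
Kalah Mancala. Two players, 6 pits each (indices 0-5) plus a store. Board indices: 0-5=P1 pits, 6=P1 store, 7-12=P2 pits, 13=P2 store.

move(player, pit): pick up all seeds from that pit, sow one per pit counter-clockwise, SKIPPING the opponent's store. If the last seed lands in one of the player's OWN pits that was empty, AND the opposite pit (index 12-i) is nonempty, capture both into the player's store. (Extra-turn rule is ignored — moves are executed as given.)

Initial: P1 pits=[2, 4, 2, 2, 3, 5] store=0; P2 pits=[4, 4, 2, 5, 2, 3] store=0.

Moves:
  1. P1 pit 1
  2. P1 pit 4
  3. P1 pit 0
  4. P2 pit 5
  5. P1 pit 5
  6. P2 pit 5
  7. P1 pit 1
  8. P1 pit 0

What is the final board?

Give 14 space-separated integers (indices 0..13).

Answer: 0 0 5 4 0 0 6 6 6 3 6 0 0 2

Derivation:
Move 1: P1 pit1 -> P1=[2,0,3,3,4,6](0) P2=[4,4,2,5,2,3](0)
Move 2: P1 pit4 -> P1=[2,0,3,3,0,7](1) P2=[5,5,2,5,2,3](0)
Move 3: P1 pit0 -> P1=[0,1,4,3,0,7](1) P2=[5,5,2,5,2,3](0)
Move 4: P2 pit5 -> P1=[1,2,4,3,0,7](1) P2=[5,5,2,5,2,0](1)
Move 5: P1 pit5 -> P1=[1,2,4,3,0,0](2) P2=[6,6,3,6,3,1](1)
Move 6: P2 pit5 -> P1=[1,2,4,3,0,0](2) P2=[6,6,3,6,3,0](2)
Move 7: P1 pit1 -> P1=[1,0,5,4,0,0](2) P2=[6,6,3,6,3,0](2)
Move 8: P1 pit0 -> P1=[0,0,5,4,0,0](6) P2=[6,6,3,6,0,0](2)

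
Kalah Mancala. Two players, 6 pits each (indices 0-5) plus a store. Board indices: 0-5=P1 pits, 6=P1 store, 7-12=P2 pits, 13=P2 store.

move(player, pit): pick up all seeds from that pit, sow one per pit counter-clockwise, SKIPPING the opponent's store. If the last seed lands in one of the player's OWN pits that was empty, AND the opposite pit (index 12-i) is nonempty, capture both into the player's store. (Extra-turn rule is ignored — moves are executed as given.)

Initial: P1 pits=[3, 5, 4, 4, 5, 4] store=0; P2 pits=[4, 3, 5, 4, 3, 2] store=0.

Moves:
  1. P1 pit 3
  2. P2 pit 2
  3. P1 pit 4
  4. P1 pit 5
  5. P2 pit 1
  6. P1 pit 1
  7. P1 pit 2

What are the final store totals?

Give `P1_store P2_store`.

Move 1: P1 pit3 -> P1=[3,5,4,0,6,5](1) P2=[5,3,5,4,3,2](0)
Move 2: P2 pit2 -> P1=[4,5,4,0,6,5](1) P2=[5,3,0,5,4,3](1)
Move 3: P1 pit4 -> P1=[4,5,4,0,0,6](2) P2=[6,4,1,6,4,3](1)
Move 4: P1 pit5 -> P1=[4,5,4,0,0,0](3) P2=[7,5,2,7,5,3](1)
Move 5: P2 pit1 -> P1=[4,5,4,0,0,0](3) P2=[7,0,3,8,6,4](2)
Move 6: P1 pit1 -> P1=[4,0,5,1,1,1](4) P2=[7,0,3,8,6,4](2)
Move 7: P1 pit2 -> P1=[4,0,0,2,2,2](5) P2=[8,0,3,8,6,4](2)

Answer: 5 2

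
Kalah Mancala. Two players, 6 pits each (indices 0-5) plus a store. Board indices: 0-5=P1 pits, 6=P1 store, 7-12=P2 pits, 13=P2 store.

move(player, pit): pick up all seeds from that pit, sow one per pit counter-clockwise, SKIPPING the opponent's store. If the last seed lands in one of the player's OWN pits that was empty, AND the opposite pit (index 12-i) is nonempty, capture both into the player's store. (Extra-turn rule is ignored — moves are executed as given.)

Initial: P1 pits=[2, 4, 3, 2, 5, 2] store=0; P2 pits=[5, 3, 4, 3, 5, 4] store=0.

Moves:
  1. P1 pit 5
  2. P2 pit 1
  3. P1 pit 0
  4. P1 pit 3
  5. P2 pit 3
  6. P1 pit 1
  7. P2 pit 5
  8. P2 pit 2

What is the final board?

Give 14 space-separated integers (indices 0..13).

Move 1: P1 pit5 -> P1=[2,4,3,2,5,0](1) P2=[6,3,4,3,5,4](0)
Move 2: P2 pit1 -> P1=[2,4,3,2,5,0](1) P2=[6,0,5,4,6,4](0)
Move 3: P1 pit0 -> P1=[0,5,4,2,5,0](1) P2=[6,0,5,4,6,4](0)
Move 4: P1 pit3 -> P1=[0,5,4,0,6,0](8) P2=[0,0,5,4,6,4](0)
Move 5: P2 pit3 -> P1=[1,5,4,0,6,0](8) P2=[0,0,5,0,7,5](1)
Move 6: P1 pit1 -> P1=[1,0,5,1,7,1](9) P2=[0,0,5,0,7,5](1)
Move 7: P2 pit5 -> P1=[2,1,6,2,7,1](9) P2=[0,0,5,0,7,0](2)
Move 8: P2 pit2 -> P1=[3,1,6,2,7,1](9) P2=[0,0,0,1,8,1](3)

Answer: 3 1 6 2 7 1 9 0 0 0 1 8 1 3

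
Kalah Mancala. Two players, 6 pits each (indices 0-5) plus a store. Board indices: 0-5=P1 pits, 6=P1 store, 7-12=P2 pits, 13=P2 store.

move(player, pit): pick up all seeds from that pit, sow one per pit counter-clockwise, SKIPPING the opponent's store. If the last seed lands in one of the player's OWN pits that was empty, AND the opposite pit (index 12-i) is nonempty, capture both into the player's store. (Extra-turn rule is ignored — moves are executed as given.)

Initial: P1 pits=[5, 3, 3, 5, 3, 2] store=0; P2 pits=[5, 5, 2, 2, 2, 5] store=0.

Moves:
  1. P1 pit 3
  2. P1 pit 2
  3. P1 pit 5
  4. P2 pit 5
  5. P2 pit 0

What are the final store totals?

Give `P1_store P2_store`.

Answer: 2 2

Derivation:
Move 1: P1 pit3 -> P1=[5,3,3,0,4,3](1) P2=[6,6,2,2,2,5](0)
Move 2: P1 pit2 -> P1=[5,3,0,1,5,4](1) P2=[6,6,2,2,2,5](0)
Move 3: P1 pit5 -> P1=[5,3,0,1,5,0](2) P2=[7,7,3,2,2,5](0)
Move 4: P2 pit5 -> P1=[6,4,1,2,5,0](2) P2=[7,7,3,2,2,0](1)
Move 5: P2 pit0 -> P1=[7,4,1,2,5,0](2) P2=[0,8,4,3,3,1](2)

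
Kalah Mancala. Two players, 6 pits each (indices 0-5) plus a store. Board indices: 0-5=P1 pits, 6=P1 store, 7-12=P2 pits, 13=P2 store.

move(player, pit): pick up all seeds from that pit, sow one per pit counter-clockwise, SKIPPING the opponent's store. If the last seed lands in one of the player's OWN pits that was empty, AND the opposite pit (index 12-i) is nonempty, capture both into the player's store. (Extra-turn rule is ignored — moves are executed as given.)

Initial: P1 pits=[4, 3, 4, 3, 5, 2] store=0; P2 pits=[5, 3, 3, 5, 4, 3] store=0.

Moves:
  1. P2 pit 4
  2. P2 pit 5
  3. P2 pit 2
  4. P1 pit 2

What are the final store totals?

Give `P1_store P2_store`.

Answer: 1 9

Derivation:
Move 1: P2 pit4 -> P1=[5,4,4,3,5,2](0) P2=[5,3,3,5,0,4](1)
Move 2: P2 pit5 -> P1=[6,5,5,3,5,2](0) P2=[5,3,3,5,0,0](2)
Move 3: P2 pit2 -> P1=[0,5,5,3,5,2](0) P2=[5,3,0,6,1,0](9)
Move 4: P1 pit2 -> P1=[0,5,0,4,6,3](1) P2=[6,3,0,6,1,0](9)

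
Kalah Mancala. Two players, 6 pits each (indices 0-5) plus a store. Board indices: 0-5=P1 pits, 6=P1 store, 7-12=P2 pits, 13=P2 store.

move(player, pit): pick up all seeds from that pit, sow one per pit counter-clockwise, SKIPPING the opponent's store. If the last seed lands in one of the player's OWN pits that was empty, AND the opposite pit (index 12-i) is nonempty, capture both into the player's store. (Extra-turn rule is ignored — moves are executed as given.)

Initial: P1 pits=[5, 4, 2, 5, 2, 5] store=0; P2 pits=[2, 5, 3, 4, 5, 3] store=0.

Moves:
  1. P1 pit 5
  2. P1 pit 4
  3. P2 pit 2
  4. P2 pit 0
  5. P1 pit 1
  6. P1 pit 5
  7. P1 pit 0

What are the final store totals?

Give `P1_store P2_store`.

Answer: 5 1

Derivation:
Move 1: P1 pit5 -> P1=[5,4,2,5,2,0](1) P2=[3,6,4,5,5,3](0)
Move 2: P1 pit4 -> P1=[5,4,2,5,0,1](2) P2=[3,6,4,5,5,3](0)
Move 3: P2 pit2 -> P1=[5,4,2,5,0,1](2) P2=[3,6,0,6,6,4](1)
Move 4: P2 pit0 -> P1=[5,4,2,5,0,1](2) P2=[0,7,1,7,6,4](1)
Move 5: P1 pit1 -> P1=[5,0,3,6,1,2](2) P2=[0,7,1,7,6,4](1)
Move 6: P1 pit5 -> P1=[5,0,3,6,1,0](3) P2=[1,7,1,7,6,4](1)
Move 7: P1 pit0 -> P1=[0,1,4,7,2,0](5) P2=[0,7,1,7,6,4](1)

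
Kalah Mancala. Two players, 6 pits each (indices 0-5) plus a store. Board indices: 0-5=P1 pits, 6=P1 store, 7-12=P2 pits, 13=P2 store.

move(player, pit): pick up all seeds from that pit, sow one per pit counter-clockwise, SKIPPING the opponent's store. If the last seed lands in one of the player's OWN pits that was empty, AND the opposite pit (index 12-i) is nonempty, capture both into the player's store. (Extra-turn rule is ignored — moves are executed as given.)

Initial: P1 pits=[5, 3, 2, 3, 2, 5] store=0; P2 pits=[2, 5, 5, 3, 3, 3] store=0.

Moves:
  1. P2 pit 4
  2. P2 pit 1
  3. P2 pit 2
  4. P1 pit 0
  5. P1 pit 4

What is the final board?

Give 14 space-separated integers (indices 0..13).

Move 1: P2 pit4 -> P1=[6,3,2,3,2,5](0) P2=[2,5,5,3,0,4](1)
Move 2: P2 pit1 -> P1=[6,3,2,3,2,5](0) P2=[2,0,6,4,1,5](2)
Move 3: P2 pit2 -> P1=[7,4,2,3,2,5](0) P2=[2,0,0,5,2,6](3)
Move 4: P1 pit0 -> P1=[0,5,3,4,3,6](1) P2=[3,0,0,5,2,6](3)
Move 5: P1 pit4 -> P1=[0,5,3,4,0,7](2) P2=[4,0,0,5,2,6](3)

Answer: 0 5 3 4 0 7 2 4 0 0 5 2 6 3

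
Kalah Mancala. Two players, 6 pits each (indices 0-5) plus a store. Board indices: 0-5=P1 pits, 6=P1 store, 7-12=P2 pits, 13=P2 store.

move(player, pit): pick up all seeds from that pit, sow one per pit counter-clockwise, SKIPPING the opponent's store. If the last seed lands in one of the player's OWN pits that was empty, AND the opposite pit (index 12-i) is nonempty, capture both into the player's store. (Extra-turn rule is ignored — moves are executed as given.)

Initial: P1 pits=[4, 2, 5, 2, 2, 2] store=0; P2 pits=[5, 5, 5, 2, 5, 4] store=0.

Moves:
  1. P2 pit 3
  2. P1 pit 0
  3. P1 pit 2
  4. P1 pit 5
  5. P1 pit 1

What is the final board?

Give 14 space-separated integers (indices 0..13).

Move 1: P2 pit3 -> P1=[4,2,5,2,2,2](0) P2=[5,5,5,0,6,5](0)
Move 2: P1 pit0 -> P1=[0,3,6,3,3,2](0) P2=[5,5,5,0,6,5](0)
Move 3: P1 pit2 -> P1=[0,3,0,4,4,3](1) P2=[6,6,5,0,6,5](0)
Move 4: P1 pit5 -> P1=[0,3,0,4,4,0](2) P2=[7,7,5,0,6,5](0)
Move 5: P1 pit1 -> P1=[0,0,1,5,5,0](2) P2=[7,7,5,0,6,5](0)

Answer: 0 0 1 5 5 0 2 7 7 5 0 6 5 0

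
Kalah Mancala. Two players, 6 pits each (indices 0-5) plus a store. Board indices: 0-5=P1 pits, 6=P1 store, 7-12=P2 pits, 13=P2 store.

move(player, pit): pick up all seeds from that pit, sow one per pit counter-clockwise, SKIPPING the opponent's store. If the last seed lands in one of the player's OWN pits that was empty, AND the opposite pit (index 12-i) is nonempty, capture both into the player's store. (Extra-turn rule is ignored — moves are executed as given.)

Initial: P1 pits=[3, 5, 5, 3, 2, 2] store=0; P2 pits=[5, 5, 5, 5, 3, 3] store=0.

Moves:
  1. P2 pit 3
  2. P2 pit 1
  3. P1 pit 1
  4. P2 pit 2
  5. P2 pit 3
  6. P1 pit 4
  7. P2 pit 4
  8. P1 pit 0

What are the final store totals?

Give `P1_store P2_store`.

Answer: 3 4

Derivation:
Move 1: P2 pit3 -> P1=[4,6,5,3,2,2](0) P2=[5,5,5,0,4,4](1)
Move 2: P2 pit1 -> P1=[4,6,5,3,2,2](0) P2=[5,0,6,1,5,5](2)
Move 3: P1 pit1 -> P1=[4,0,6,4,3,3](1) P2=[6,0,6,1,5,5](2)
Move 4: P2 pit2 -> P1=[5,1,6,4,3,3](1) P2=[6,0,0,2,6,6](3)
Move 5: P2 pit3 -> P1=[5,1,6,4,3,3](1) P2=[6,0,0,0,7,7](3)
Move 6: P1 pit4 -> P1=[5,1,6,4,0,4](2) P2=[7,0,0,0,7,7](3)
Move 7: P2 pit4 -> P1=[6,2,7,5,1,4](2) P2=[7,0,0,0,0,8](4)
Move 8: P1 pit0 -> P1=[0,3,8,6,2,5](3) P2=[7,0,0,0,0,8](4)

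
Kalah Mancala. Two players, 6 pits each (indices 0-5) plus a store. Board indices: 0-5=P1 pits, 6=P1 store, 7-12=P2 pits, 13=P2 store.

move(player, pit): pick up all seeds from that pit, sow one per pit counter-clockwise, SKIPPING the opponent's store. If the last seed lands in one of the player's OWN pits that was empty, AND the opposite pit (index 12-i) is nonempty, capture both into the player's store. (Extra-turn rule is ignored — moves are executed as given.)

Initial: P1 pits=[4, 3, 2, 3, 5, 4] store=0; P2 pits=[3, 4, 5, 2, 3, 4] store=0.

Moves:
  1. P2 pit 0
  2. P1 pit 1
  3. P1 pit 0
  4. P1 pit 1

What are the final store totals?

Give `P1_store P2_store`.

Answer: 0 0

Derivation:
Move 1: P2 pit0 -> P1=[4,3,2,3,5,4](0) P2=[0,5,6,3,3,4](0)
Move 2: P1 pit1 -> P1=[4,0,3,4,6,4](0) P2=[0,5,6,3,3,4](0)
Move 3: P1 pit0 -> P1=[0,1,4,5,7,4](0) P2=[0,5,6,3,3,4](0)
Move 4: P1 pit1 -> P1=[0,0,5,5,7,4](0) P2=[0,5,6,3,3,4](0)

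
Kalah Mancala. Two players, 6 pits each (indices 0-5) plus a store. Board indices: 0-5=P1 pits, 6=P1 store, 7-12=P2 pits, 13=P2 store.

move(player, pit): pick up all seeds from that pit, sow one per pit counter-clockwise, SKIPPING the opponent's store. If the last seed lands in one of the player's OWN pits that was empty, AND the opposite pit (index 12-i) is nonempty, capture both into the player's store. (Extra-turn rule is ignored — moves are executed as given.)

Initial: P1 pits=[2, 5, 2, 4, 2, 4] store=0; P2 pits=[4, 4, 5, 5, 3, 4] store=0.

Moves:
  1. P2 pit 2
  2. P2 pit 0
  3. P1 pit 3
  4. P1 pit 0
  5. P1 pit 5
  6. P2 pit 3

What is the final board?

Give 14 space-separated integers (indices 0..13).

Answer: 1 7 4 1 4 0 4 2 6 1 0 6 6 2

Derivation:
Move 1: P2 pit2 -> P1=[3,5,2,4,2,4](0) P2=[4,4,0,6,4,5](1)
Move 2: P2 pit0 -> P1=[3,5,2,4,2,4](0) P2=[0,5,1,7,5,5](1)
Move 3: P1 pit3 -> P1=[3,5,2,0,3,5](1) P2=[1,5,1,7,5,5](1)
Move 4: P1 pit0 -> P1=[0,6,3,0,3,5](3) P2=[1,5,0,7,5,5](1)
Move 5: P1 pit5 -> P1=[0,6,3,0,3,0](4) P2=[2,6,1,8,5,5](1)
Move 6: P2 pit3 -> P1=[1,7,4,1,4,0](4) P2=[2,6,1,0,6,6](2)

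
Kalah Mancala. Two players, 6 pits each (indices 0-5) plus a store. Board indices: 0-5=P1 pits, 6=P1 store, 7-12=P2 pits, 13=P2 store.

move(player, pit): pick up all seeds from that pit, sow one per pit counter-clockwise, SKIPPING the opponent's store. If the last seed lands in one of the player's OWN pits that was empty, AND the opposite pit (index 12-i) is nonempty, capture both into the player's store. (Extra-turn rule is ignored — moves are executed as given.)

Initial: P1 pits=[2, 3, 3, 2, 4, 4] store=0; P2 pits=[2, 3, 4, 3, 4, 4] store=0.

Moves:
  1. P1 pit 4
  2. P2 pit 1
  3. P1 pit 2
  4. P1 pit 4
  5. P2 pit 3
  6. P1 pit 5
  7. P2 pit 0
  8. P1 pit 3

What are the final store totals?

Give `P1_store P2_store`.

Answer: 3 1

Derivation:
Move 1: P1 pit4 -> P1=[2,3,3,2,0,5](1) P2=[3,4,4,3,4,4](0)
Move 2: P2 pit1 -> P1=[2,3,3,2,0,5](1) P2=[3,0,5,4,5,5](0)
Move 3: P1 pit2 -> P1=[2,3,0,3,1,6](1) P2=[3,0,5,4,5,5](0)
Move 4: P1 pit4 -> P1=[2,3,0,3,0,7](1) P2=[3,0,5,4,5,5](0)
Move 5: P2 pit3 -> P1=[3,3,0,3,0,7](1) P2=[3,0,5,0,6,6](1)
Move 6: P1 pit5 -> P1=[3,3,0,3,0,0](2) P2=[4,1,6,1,7,7](1)
Move 7: P2 pit0 -> P1=[3,3,0,3,0,0](2) P2=[0,2,7,2,8,7](1)
Move 8: P1 pit3 -> P1=[3,3,0,0,1,1](3) P2=[0,2,7,2,8,7](1)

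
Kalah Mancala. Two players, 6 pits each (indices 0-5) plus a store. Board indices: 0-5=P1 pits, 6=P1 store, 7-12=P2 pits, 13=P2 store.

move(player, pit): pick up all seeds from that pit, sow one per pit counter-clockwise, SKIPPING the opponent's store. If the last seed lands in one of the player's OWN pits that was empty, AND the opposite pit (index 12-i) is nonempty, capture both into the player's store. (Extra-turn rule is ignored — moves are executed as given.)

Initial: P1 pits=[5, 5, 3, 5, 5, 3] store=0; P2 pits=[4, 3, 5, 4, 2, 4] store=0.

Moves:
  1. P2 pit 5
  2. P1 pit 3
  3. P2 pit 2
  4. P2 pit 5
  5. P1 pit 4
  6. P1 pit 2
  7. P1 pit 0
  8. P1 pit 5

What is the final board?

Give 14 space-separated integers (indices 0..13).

Answer: 0 7 1 2 2 0 5 8 6 2 7 4 1 3

Derivation:
Move 1: P2 pit5 -> P1=[6,6,4,5,5,3](0) P2=[4,3,5,4,2,0](1)
Move 2: P1 pit3 -> P1=[6,6,4,0,6,4](1) P2=[5,4,5,4,2,0](1)
Move 3: P2 pit2 -> P1=[7,6,4,0,6,4](1) P2=[5,4,0,5,3,1](2)
Move 4: P2 pit5 -> P1=[7,6,4,0,6,4](1) P2=[5,4,0,5,3,0](3)
Move 5: P1 pit4 -> P1=[7,6,4,0,0,5](2) P2=[6,5,1,6,3,0](3)
Move 6: P1 pit2 -> P1=[7,6,0,1,1,6](3) P2=[6,5,1,6,3,0](3)
Move 7: P1 pit0 -> P1=[0,7,1,2,2,7](4) P2=[7,5,1,6,3,0](3)
Move 8: P1 pit5 -> P1=[0,7,1,2,2,0](5) P2=[8,6,2,7,4,1](3)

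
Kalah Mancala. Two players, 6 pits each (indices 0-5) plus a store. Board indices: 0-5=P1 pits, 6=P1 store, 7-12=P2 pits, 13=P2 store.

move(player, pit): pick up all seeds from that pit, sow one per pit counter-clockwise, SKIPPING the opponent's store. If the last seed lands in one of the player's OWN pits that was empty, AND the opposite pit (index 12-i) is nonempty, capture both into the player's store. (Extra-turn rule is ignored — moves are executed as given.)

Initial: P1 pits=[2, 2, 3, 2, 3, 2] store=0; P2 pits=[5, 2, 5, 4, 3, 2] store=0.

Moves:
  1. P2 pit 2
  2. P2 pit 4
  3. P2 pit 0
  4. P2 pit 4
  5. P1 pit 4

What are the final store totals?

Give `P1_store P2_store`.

Answer: 1 2

Derivation:
Move 1: P2 pit2 -> P1=[3,2,3,2,3,2](0) P2=[5,2,0,5,4,3](1)
Move 2: P2 pit4 -> P1=[4,3,3,2,3,2](0) P2=[5,2,0,5,0,4](2)
Move 3: P2 pit0 -> P1=[4,3,3,2,3,2](0) P2=[0,3,1,6,1,5](2)
Move 4: P2 pit4 -> P1=[4,3,3,2,3,2](0) P2=[0,3,1,6,0,6](2)
Move 5: P1 pit4 -> P1=[4,3,3,2,0,3](1) P2=[1,3,1,6,0,6](2)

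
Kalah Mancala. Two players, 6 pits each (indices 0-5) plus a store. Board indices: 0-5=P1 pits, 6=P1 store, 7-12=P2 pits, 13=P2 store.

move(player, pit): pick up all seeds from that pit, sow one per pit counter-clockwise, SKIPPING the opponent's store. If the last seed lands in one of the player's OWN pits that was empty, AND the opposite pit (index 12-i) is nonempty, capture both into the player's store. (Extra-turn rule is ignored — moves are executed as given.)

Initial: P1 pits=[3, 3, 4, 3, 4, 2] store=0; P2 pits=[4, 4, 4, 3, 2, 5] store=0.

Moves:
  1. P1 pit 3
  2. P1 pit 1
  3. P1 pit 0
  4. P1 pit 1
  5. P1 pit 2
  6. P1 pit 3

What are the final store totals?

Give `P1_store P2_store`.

Answer: 3 0

Derivation:
Move 1: P1 pit3 -> P1=[3,3,4,0,5,3](1) P2=[4,4,4,3,2,5](0)
Move 2: P1 pit1 -> P1=[3,0,5,1,6,3](1) P2=[4,4,4,3,2,5](0)
Move 3: P1 pit0 -> P1=[0,1,6,2,6,3](1) P2=[4,4,4,3,2,5](0)
Move 4: P1 pit1 -> P1=[0,0,7,2,6,3](1) P2=[4,4,4,3,2,5](0)
Move 5: P1 pit2 -> P1=[0,0,0,3,7,4](2) P2=[5,5,5,3,2,5](0)
Move 6: P1 pit3 -> P1=[0,0,0,0,8,5](3) P2=[5,5,5,3,2,5](0)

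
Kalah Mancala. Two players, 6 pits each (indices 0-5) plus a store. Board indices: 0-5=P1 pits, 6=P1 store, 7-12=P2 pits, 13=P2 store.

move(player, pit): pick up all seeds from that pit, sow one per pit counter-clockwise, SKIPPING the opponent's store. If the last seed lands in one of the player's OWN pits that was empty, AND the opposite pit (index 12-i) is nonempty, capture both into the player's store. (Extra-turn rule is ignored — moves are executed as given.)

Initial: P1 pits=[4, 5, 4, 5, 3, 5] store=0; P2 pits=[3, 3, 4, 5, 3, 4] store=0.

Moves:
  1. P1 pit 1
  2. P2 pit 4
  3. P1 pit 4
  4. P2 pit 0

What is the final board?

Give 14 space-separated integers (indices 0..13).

Answer: 5 0 5 6 0 7 2 0 5 5 6 1 5 1

Derivation:
Move 1: P1 pit1 -> P1=[4,0,5,6,4,6](1) P2=[3,3,4,5,3,4](0)
Move 2: P2 pit4 -> P1=[5,0,5,6,4,6](1) P2=[3,3,4,5,0,5](1)
Move 3: P1 pit4 -> P1=[5,0,5,6,0,7](2) P2=[4,4,4,5,0,5](1)
Move 4: P2 pit0 -> P1=[5,0,5,6,0,7](2) P2=[0,5,5,6,1,5](1)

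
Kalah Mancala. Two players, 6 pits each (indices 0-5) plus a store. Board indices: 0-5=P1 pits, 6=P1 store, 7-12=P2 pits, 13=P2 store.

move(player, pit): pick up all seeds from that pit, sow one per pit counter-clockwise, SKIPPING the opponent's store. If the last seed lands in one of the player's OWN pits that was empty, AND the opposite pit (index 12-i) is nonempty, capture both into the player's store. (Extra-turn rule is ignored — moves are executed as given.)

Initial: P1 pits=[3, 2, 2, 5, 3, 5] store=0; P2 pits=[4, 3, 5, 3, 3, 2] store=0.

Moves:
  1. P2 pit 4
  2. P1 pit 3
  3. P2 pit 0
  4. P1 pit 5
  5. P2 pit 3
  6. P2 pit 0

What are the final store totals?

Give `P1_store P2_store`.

Answer: 2 2

Derivation:
Move 1: P2 pit4 -> P1=[4,2,2,5,3,5](0) P2=[4,3,5,3,0,3](1)
Move 2: P1 pit3 -> P1=[4,2,2,0,4,6](1) P2=[5,4,5,3,0,3](1)
Move 3: P2 pit0 -> P1=[4,2,2,0,4,6](1) P2=[0,5,6,4,1,4](1)
Move 4: P1 pit5 -> P1=[4,2,2,0,4,0](2) P2=[1,6,7,5,2,4](1)
Move 5: P2 pit3 -> P1=[5,3,2,0,4,0](2) P2=[1,6,7,0,3,5](2)
Move 6: P2 pit0 -> P1=[5,3,2,0,4,0](2) P2=[0,7,7,0,3,5](2)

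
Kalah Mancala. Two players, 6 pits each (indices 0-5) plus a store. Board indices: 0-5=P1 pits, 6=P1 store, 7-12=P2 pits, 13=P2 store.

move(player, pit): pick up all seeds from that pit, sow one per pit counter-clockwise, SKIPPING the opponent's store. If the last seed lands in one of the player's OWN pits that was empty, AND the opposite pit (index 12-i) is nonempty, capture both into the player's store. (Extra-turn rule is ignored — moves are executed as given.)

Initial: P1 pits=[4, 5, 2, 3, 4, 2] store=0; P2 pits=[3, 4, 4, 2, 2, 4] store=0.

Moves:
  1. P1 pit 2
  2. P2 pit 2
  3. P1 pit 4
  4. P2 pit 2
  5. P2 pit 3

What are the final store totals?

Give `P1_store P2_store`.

Move 1: P1 pit2 -> P1=[4,5,0,4,5,2](0) P2=[3,4,4,2,2,4](0)
Move 2: P2 pit2 -> P1=[4,5,0,4,5,2](0) P2=[3,4,0,3,3,5](1)
Move 3: P1 pit4 -> P1=[4,5,0,4,0,3](1) P2=[4,5,1,3,3,5](1)
Move 4: P2 pit2 -> P1=[4,5,0,4,0,3](1) P2=[4,5,0,4,3,5](1)
Move 5: P2 pit3 -> P1=[5,5,0,4,0,3](1) P2=[4,5,0,0,4,6](2)

Answer: 1 2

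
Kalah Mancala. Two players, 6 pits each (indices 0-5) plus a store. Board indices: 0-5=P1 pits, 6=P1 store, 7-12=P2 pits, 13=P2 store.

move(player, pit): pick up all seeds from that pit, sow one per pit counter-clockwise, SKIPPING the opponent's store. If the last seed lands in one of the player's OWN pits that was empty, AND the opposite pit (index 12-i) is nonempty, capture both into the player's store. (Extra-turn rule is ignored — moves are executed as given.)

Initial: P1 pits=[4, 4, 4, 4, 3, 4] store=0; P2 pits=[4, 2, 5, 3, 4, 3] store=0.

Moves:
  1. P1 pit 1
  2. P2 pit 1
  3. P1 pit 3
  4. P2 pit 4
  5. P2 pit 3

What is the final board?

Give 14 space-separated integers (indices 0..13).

Move 1: P1 pit1 -> P1=[4,0,5,5,4,5](0) P2=[4,2,5,3,4,3](0)
Move 2: P2 pit1 -> P1=[4,0,5,5,4,5](0) P2=[4,0,6,4,4,3](0)
Move 3: P1 pit3 -> P1=[4,0,5,0,5,6](1) P2=[5,1,6,4,4,3](0)
Move 4: P2 pit4 -> P1=[5,1,5,0,5,6](1) P2=[5,1,6,4,0,4](1)
Move 5: P2 pit3 -> P1=[6,1,5,0,5,6](1) P2=[5,1,6,0,1,5](2)

Answer: 6 1 5 0 5 6 1 5 1 6 0 1 5 2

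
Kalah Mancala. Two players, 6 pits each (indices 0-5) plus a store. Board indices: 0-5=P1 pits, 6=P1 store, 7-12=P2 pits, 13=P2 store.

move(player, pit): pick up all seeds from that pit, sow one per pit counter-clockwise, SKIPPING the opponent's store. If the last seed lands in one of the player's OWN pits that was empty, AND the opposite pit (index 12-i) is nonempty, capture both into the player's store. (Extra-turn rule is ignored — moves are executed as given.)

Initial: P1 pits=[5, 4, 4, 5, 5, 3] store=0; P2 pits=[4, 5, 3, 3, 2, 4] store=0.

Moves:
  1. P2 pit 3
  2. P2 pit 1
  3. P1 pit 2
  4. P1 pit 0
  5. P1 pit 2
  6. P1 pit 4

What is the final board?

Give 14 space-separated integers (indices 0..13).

Answer: 0 5 0 8 0 6 2 5 1 5 2 5 6 2

Derivation:
Move 1: P2 pit3 -> P1=[5,4,4,5,5,3](0) P2=[4,5,3,0,3,5](1)
Move 2: P2 pit1 -> P1=[5,4,4,5,5,3](0) P2=[4,0,4,1,4,6](2)
Move 3: P1 pit2 -> P1=[5,4,0,6,6,4](1) P2=[4,0,4,1,4,6](2)
Move 4: P1 pit0 -> P1=[0,5,1,7,7,5](1) P2=[4,0,4,1,4,6](2)
Move 5: P1 pit2 -> P1=[0,5,0,8,7,5](1) P2=[4,0,4,1,4,6](2)
Move 6: P1 pit4 -> P1=[0,5,0,8,0,6](2) P2=[5,1,5,2,5,6](2)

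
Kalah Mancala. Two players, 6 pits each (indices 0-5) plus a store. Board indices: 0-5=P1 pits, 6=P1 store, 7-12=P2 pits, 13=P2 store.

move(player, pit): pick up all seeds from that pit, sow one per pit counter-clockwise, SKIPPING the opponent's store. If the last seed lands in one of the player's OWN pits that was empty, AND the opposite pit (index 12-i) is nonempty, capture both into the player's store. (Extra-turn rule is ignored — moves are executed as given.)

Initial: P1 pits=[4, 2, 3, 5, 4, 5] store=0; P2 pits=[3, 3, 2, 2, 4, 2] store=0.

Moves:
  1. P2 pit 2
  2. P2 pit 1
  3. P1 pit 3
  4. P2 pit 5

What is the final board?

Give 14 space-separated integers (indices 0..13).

Answer: 5 2 3 0 5 6 1 4 1 1 4 6 0 1

Derivation:
Move 1: P2 pit2 -> P1=[4,2,3,5,4,5](0) P2=[3,3,0,3,5,2](0)
Move 2: P2 pit1 -> P1=[4,2,3,5,4,5](0) P2=[3,0,1,4,6,2](0)
Move 3: P1 pit3 -> P1=[4,2,3,0,5,6](1) P2=[4,1,1,4,6,2](0)
Move 4: P2 pit5 -> P1=[5,2,3,0,5,6](1) P2=[4,1,1,4,6,0](1)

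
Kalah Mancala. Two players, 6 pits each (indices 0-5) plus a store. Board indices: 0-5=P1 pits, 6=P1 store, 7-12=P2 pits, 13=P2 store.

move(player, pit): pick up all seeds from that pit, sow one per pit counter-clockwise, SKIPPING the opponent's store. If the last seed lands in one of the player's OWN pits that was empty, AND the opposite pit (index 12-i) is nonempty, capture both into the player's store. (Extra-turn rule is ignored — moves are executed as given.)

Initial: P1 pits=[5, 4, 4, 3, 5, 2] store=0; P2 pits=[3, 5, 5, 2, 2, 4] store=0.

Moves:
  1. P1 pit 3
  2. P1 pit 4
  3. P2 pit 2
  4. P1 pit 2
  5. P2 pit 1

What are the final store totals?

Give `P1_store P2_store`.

Answer: 3 2

Derivation:
Move 1: P1 pit3 -> P1=[5,4,4,0,6,3](1) P2=[3,5,5,2,2,4](0)
Move 2: P1 pit4 -> P1=[5,4,4,0,0,4](2) P2=[4,6,6,3,2,4](0)
Move 3: P2 pit2 -> P1=[6,5,4,0,0,4](2) P2=[4,6,0,4,3,5](1)
Move 4: P1 pit2 -> P1=[6,5,0,1,1,5](3) P2=[4,6,0,4,3,5](1)
Move 5: P2 pit1 -> P1=[7,5,0,1,1,5](3) P2=[4,0,1,5,4,6](2)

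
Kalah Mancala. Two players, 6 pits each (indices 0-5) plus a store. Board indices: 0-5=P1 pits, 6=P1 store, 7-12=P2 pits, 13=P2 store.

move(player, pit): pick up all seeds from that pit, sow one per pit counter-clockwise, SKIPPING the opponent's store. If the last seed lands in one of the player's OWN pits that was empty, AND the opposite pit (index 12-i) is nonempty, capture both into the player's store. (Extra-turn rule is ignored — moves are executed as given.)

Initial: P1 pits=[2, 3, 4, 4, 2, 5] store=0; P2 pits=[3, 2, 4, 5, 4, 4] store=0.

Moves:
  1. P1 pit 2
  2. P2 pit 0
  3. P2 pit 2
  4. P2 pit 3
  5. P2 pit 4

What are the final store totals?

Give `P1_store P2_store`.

Move 1: P1 pit2 -> P1=[2,3,0,5,3,6](1) P2=[3,2,4,5,4,4](0)
Move 2: P2 pit0 -> P1=[2,3,0,5,3,6](1) P2=[0,3,5,6,4,4](0)
Move 3: P2 pit2 -> P1=[3,3,0,5,3,6](1) P2=[0,3,0,7,5,5](1)
Move 4: P2 pit3 -> P1=[4,4,1,6,3,6](1) P2=[0,3,0,0,6,6](2)
Move 5: P2 pit4 -> P1=[5,5,2,7,3,6](1) P2=[0,3,0,0,0,7](3)

Answer: 1 3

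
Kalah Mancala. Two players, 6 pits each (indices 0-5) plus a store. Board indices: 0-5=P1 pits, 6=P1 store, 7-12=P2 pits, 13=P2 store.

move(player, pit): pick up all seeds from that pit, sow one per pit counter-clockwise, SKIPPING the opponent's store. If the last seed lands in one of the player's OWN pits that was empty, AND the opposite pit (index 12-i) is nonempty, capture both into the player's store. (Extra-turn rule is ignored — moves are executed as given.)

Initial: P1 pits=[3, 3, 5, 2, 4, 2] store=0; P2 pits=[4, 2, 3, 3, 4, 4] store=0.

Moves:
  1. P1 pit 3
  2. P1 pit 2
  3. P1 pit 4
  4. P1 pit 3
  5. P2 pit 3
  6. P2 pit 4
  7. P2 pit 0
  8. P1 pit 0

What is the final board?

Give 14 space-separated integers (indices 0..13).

Answer: 0 5 2 1 1 6 6 0 1 5 1 1 7 3

Derivation:
Move 1: P1 pit3 -> P1=[3,3,5,0,5,3](0) P2=[4,2,3,3,4,4](0)
Move 2: P1 pit2 -> P1=[3,3,0,1,6,4](1) P2=[5,2,3,3,4,4](0)
Move 3: P1 pit4 -> P1=[3,3,0,1,0,5](2) P2=[6,3,4,4,4,4](0)
Move 4: P1 pit3 -> P1=[3,3,0,0,0,5](6) P2=[6,0,4,4,4,4](0)
Move 5: P2 pit3 -> P1=[4,3,0,0,0,5](6) P2=[6,0,4,0,5,5](1)
Move 6: P2 pit4 -> P1=[5,4,1,0,0,5](6) P2=[6,0,4,0,0,6](2)
Move 7: P2 pit0 -> P1=[5,4,1,0,0,5](6) P2=[0,1,5,1,1,7](3)
Move 8: P1 pit0 -> P1=[0,5,2,1,1,6](6) P2=[0,1,5,1,1,7](3)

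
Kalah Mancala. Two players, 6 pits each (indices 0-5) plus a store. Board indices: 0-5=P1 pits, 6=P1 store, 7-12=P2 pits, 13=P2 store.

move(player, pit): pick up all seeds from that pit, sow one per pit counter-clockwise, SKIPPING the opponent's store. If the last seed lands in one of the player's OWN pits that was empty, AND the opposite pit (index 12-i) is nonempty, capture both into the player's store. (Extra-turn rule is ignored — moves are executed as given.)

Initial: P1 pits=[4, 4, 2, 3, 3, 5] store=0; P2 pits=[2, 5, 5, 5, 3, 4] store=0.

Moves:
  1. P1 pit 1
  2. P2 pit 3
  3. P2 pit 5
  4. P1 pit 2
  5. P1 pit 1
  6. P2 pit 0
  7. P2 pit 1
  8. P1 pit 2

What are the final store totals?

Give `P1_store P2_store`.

Answer: 1 3

Derivation:
Move 1: P1 pit1 -> P1=[4,0,3,4,4,6](0) P2=[2,5,5,5,3,4](0)
Move 2: P2 pit3 -> P1=[5,1,3,4,4,6](0) P2=[2,5,5,0,4,5](1)
Move 3: P2 pit5 -> P1=[6,2,4,5,4,6](0) P2=[2,5,5,0,4,0](2)
Move 4: P1 pit2 -> P1=[6,2,0,6,5,7](1) P2=[2,5,5,0,4,0](2)
Move 5: P1 pit1 -> P1=[6,0,1,7,5,7](1) P2=[2,5,5,0,4,0](2)
Move 6: P2 pit0 -> P1=[6,0,1,7,5,7](1) P2=[0,6,6,0,4,0](2)
Move 7: P2 pit1 -> P1=[7,0,1,7,5,7](1) P2=[0,0,7,1,5,1](3)
Move 8: P1 pit2 -> P1=[7,0,0,8,5,7](1) P2=[0,0,7,1,5,1](3)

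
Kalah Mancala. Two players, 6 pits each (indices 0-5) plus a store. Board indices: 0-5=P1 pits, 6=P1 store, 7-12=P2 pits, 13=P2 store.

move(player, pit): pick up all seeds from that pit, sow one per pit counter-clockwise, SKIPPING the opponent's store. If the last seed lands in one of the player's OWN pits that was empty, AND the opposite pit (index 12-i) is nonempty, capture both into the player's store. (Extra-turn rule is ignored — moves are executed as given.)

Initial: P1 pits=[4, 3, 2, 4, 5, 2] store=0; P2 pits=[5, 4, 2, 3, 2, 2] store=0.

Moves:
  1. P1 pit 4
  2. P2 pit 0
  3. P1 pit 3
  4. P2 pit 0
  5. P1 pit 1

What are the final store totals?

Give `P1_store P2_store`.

Answer: 2 1

Derivation:
Move 1: P1 pit4 -> P1=[4,3,2,4,0,3](1) P2=[6,5,3,3,2,2](0)
Move 2: P2 pit0 -> P1=[4,3,2,4,0,3](1) P2=[0,6,4,4,3,3](1)
Move 3: P1 pit3 -> P1=[4,3,2,0,1,4](2) P2=[1,6,4,4,3,3](1)
Move 4: P2 pit0 -> P1=[4,3,2,0,1,4](2) P2=[0,7,4,4,3,3](1)
Move 5: P1 pit1 -> P1=[4,0,3,1,2,4](2) P2=[0,7,4,4,3,3](1)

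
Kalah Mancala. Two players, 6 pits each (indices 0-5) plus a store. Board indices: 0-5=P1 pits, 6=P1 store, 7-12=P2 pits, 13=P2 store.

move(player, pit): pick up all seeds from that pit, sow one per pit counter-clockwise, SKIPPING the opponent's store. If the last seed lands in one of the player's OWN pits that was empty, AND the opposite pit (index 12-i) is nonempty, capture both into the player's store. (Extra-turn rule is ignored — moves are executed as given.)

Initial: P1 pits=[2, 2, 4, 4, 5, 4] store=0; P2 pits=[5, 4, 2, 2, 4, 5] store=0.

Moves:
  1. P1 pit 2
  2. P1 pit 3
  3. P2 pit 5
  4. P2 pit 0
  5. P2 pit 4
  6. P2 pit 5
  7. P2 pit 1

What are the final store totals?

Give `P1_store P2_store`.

Move 1: P1 pit2 -> P1=[2,2,0,5,6,5](1) P2=[5,4,2,2,4,5](0)
Move 2: P1 pit3 -> P1=[2,2,0,0,7,6](2) P2=[6,5,2,2,4,5](0)
Move 3: P2 pit5 -> P1=[3,3,1,1,7,6](2) P2=[6,5,2,2,4,0](1)
Move 4: P2 pit0 -> P1=[3,3,1,1,7,6](2) P2=[0,6,3,3,5,1](2)
Move 5: P2 pit4 -> P1=[4,4,2,1,7,6](2) P2=[0,6,3,3,0,2](3)
Move 6: P2 pit5 -> P1=[5,4,2,1,7,6](2) P2=[0,6,3,3,0,0](4)
Move 7: P2 pit1 -> P1=[6,4,2,1,7,6](2) P2=[0,0,4,4,1,1](5)

Answer: 2 5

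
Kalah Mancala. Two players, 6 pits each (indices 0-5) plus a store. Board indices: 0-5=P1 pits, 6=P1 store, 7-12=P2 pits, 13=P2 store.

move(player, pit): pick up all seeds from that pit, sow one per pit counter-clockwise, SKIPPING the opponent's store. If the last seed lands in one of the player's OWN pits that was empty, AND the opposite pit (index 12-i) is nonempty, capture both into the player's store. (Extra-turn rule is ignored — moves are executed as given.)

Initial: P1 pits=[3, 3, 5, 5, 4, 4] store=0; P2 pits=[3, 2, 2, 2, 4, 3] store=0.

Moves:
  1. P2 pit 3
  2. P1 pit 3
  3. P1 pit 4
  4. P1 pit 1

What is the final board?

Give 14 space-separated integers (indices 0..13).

Answer: 3 0 6 1 0 6 7 5 0 3 0 5 4 0

Derivation:
Move 1: P2 pit3 -> P1=[3,3,5,5,4,4](0) P2=[3,2,2,0,5,4](0)
Move 2: P1 pit3 -> P1=[3,3,5,0,5,5](1) P2=[4,3,2,0,5,4](0)
Move 3: P1 pit4 -> P1=[3,3,5,0,0,6](2) P2=[5,4,3,0,5,4](0)
Move 4: P1 pit1 -> P1=[3,0,6,1,0,6](7) P2=[5,0,3,0,5,4](0)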